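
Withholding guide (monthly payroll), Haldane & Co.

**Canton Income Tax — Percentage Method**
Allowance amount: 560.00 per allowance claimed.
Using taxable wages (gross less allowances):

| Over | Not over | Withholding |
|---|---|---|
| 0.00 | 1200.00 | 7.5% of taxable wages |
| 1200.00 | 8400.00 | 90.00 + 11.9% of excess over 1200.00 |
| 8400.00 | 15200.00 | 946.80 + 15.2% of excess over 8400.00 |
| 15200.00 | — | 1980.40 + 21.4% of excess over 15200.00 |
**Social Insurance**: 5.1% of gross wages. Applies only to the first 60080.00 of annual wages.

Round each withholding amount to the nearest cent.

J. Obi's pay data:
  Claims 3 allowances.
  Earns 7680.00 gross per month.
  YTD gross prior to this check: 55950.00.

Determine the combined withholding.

Canton Income Tax: taxable = 7680.00 − 3×560.00 = 6000.00
  90.00 + 11.9% × (6000.00 − 1200.00) = 90.00 + 11.9% × 4800.00 = 661.20
Social Insurance: cap 60080.00 − YTD 55950.00 = 4130.00 subject; 5.1% × 4130.00 = 210.63
Total: 661.20 + 210.63 = 871.83

871.83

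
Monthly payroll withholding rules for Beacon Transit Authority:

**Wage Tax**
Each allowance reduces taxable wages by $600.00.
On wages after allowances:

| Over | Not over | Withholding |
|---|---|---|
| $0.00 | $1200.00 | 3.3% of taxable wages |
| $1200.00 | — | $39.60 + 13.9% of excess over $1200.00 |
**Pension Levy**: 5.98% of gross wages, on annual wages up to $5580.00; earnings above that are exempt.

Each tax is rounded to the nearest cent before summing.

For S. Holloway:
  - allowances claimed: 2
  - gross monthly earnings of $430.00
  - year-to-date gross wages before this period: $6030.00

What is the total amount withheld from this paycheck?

$0.00

Wage Tax: taxable = $430.00 − 2×$600.00 = $-770.00
  Taxable ≤ 0 → $0.00
Pension Levy: YTD $6030.00 ≥ cap $5580.00 → $0.00
Total: $0.00 + $0.00 = $0.00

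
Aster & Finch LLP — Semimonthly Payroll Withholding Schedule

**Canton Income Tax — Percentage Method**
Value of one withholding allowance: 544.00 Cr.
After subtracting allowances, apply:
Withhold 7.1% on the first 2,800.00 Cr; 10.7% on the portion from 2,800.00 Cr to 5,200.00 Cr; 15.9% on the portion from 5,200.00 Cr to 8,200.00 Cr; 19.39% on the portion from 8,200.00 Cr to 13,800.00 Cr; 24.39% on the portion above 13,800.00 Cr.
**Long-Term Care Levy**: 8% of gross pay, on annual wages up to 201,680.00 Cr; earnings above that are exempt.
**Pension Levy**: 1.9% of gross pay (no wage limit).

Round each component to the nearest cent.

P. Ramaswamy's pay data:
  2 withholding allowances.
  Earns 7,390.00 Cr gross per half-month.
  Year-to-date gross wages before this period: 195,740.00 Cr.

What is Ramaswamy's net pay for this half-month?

Canton Income Tax: taxable = 7,390.00 Cr − 2×544.00 Cr = 6,302.00 Cr
  455.60 Cr + 15.9% × (6,302.00 Cr − 5,200.00 Cr) = 455.60 Cr + 15.9% × 1,102.00 Cr = 630.82 Cr
Long-Term Care Levy: cap 201,680.00 Cr − YTD 195,740.00 Cr = 5,940.00 Cr subject; 8% × 5,940.00 Cr = 475.20 Cr
Pension Levy: 1.9% × 7,390.00 Cr = 140.41 Cr
Total withheld: 630.82 Cr + 475.20 Cr + 140.41 Cr = 1,246.43 Cr
Net pay: 7,390.00 Cr − 1,246.43 Cr = 6,143.57 Cr

6,143.57 Cr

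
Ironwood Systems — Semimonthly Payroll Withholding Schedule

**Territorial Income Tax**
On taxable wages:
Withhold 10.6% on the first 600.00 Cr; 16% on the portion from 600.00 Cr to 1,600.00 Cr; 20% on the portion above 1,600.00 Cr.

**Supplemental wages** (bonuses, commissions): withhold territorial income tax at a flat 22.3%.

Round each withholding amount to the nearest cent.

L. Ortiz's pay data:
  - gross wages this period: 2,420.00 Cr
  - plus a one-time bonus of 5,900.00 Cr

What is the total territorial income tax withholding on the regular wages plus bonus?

Territorial Income Tax: taxable = 2,420.00 Cr
  223.60 Cr + 20% × (2,420.00 Cr − 1,600.00 Cr) = 223.60 Cr + 20% × 820.00 Cr = 387.60 Cr
Supplemental (22.3% flat on bonus): 22.3% × 5,900.00 Cr = 1,315.70 Cr
Total territorial income tax: 387.60 Cr + 1,315.70 Cr = 1,703.30 Cr

1,703.30 Cr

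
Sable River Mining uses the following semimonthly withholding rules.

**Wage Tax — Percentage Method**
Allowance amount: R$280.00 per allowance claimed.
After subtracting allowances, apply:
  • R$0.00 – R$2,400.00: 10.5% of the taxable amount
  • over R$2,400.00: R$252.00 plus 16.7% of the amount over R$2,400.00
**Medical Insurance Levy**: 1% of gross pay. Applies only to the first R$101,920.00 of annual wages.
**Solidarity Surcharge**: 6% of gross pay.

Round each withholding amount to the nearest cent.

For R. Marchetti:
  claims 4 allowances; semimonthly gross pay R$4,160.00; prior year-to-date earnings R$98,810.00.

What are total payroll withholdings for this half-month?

Wage Tax: taxable = R$4,160.00 − 4×R$280.00 = R$3,040.00
  R$252.00 + 16.7% × (R$3,040.00 − R$2,400.00) = R$252.00 + 16.7% × R$640.00 = R$358.88
Medical Insurance Levy: cap R$101,920.00 − YTD R$98,810.00 = R$3,110.00 subject; 1% × R$3,110.00 = R$31.10
Solidarity Surcharge: 6% × R$4,160.00 = R$249.60
Total: R$358.88 + R$31.10 + R$249.60 = R$639.58

R$639.58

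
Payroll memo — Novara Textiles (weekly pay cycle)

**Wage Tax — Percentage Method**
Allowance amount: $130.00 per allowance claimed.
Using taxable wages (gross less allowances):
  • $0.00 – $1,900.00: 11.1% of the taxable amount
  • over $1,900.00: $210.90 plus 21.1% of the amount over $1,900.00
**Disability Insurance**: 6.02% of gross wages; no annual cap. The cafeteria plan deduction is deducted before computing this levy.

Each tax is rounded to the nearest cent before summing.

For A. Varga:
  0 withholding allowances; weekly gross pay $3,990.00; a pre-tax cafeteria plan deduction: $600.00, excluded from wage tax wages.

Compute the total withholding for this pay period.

Wage Tax: taxable = $3,990.00 − $600.00 = $3,390.00
  $210.90 + 21.1% × ($3,390.00 − $1,900.00) = $210.90 + 21.1% × $1,490.00 = $525.29
Disability Insurance: 6.02% × $3,390.00 = $204.08
Total: $525.29 + $204.08 = $729.37

$729.37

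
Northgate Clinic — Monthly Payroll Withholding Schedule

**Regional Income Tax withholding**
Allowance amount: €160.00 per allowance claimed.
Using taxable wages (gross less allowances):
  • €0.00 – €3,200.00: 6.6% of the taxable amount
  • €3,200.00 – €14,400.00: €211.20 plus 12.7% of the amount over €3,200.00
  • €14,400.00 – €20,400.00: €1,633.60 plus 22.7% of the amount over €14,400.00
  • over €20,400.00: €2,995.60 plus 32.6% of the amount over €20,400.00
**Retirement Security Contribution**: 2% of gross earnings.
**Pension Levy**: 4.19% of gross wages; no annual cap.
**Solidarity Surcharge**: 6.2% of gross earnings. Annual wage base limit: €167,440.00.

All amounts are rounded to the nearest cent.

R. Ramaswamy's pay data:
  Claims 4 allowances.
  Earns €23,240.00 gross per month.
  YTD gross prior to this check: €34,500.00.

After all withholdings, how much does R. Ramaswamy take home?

€16,647.76

Regional Income Tax: taxable = €23,240.00 − 4×€160.00 = €22,600.00
  €2,995.60 + 32.6% × (€22,600.00 − €20,400.00) = €2,995.60 + 32.6% × €2,200.00 = €3,712.80
Retirement Security Contribution: 2% × €23,240.00 = €464.80
Pension Levy: 4.19% × €23,240.00 = €973.76
Solidarity Surcharge: 6.2% × €23,240.00 = €1,440.88
Total withheld: €3,712.80 + €464.80 + €973.76 + €1,440.88 = €6,592.24
Net pay: €23,240.00 − €6,592.24 = €16,647.76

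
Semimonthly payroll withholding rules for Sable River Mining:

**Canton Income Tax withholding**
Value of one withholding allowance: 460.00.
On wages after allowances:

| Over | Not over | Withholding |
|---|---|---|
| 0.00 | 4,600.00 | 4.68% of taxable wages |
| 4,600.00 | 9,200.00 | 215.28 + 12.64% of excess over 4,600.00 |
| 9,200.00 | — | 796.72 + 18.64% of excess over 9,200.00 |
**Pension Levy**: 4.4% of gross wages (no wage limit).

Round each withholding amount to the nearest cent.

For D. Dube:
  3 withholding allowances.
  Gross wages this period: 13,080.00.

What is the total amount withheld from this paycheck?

1,838.24

Canton Income Tax: taxable = 13,080.00 − 3×460.00 = 11,700.00
  796.72 + 18.64% × (11,700.00 − 9,200.00) = 796.72 + 18.64% × 2,500.00 = 1,262.72
Pension Levy: 4.4% × 13,080.00 = 575.52
Total: 1,262.72 + 575.52 = 1,838.24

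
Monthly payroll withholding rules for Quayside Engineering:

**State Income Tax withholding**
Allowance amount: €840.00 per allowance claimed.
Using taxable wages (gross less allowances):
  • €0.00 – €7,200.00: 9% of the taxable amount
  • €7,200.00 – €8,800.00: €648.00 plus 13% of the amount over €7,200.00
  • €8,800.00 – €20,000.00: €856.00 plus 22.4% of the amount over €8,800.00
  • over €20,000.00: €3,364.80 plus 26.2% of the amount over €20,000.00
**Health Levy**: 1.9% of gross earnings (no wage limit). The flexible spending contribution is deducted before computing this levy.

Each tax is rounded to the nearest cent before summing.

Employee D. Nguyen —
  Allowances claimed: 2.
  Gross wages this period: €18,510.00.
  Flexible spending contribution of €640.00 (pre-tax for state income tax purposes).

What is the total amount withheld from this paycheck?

€2,850.89

State Income Tax: taxable = €18,510.00 − €640.00 − 2×€840.00 = €16,190.00
  €856.00 + 22.4% × (€16,190.00 − €8,800.00) = €856.00 + 22.4% × €7,390.00 = €2,511.36
Health Levy: 1.9% × €17,870.00 = €339.53
Total: €2,511.36 + €339.53 = €2,850.89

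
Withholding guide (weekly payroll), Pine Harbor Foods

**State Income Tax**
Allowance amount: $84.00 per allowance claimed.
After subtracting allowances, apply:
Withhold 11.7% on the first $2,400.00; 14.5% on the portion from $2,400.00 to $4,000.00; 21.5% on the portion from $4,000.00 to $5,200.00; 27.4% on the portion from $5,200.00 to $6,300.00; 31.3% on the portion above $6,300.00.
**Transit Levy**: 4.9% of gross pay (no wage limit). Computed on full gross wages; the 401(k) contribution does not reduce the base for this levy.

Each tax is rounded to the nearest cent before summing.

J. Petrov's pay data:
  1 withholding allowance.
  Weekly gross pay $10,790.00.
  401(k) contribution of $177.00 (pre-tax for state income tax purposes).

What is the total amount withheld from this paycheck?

$2,924.59

State Income Tax: taxable = $10,790.00 − $177.00 − 1×$84.00 = $10,529.00
  $1,072.20 + 31.3% × ($10,529.00 − $6,300.00) = $1,072.20 + 31.3% × $4,229.00 = $2,395.88
Transit Levy: 4.9% × $10,790.00 = $528.71
Total: $2,395.88 + $528.71 = $2,924.59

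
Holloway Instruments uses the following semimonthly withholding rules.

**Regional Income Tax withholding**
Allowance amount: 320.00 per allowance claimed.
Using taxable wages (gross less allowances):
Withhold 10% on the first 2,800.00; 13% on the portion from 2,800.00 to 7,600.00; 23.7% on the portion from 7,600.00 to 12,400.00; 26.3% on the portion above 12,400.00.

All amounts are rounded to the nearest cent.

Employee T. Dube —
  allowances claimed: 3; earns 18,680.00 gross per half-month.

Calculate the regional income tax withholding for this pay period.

3,440.76

Regional Income Tax: taxable = 18,680.00 − 3×320.00 = 17,720.00
  2,041.60 + 26.3% × (17,720.00 − 12,400.00) = 2,041.60 + 26.3% × 5,320.00 = 3,440.76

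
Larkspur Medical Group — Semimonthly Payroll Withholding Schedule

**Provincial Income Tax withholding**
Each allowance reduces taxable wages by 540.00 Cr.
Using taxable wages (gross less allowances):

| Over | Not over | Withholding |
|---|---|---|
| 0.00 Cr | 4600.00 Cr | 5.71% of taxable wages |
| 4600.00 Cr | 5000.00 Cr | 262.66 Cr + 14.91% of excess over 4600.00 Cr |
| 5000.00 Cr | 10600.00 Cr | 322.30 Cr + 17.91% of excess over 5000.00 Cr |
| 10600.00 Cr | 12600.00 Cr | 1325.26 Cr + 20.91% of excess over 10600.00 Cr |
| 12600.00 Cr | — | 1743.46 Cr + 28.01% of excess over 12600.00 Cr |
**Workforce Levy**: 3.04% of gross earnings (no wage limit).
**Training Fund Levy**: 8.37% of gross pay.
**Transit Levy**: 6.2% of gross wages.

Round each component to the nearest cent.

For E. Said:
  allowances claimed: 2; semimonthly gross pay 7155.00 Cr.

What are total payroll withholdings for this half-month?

Provincial Income Tax: taxable = 7155.00 Cr − 2×540.00 Cr = 6075.00 Cr
  322.30 Cr + 17.91% × (6075.00 Cr − 5000.00 Cr) = 322.30 Cr + 17.91% × 1075.00 Cr = 514.83 Cr
Workforce Levy: 3.04% × 7155.00 Cr = 217.51 Cr
Training Fund Levy: 8.37% × 7155.00 Cr = 598.87 Cr
Transit Levy: 6.2% × 7155.00 Cr = 443.61 Cr
Total: 514.83 Cr + 217.51 Cr + 598.87 Cr + 443.61 Cr = 1774.82 Cr

1774.82 Cr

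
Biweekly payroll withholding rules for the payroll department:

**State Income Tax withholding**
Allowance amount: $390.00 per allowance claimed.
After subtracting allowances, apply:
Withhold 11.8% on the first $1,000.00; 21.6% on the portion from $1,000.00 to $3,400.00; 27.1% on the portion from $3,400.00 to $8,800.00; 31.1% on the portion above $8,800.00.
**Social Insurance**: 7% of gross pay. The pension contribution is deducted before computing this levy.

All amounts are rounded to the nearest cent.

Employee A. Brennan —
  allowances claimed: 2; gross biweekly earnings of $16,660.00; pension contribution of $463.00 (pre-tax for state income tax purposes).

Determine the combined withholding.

$5,291.48

State Income Tax: taxable = $16,660.00 − $463.00 − 2×$390.00 = $15,417.00
  $2,099.80 + 31.1% × ($15,417.00 − $8,800.00) = $2,099.80 + 31.1% × $6,617.00 = $4,157.69
Social Insurance: 7% × $16,197.00 = $1,133.79
Total: $4,157.69 + $1,133.79 = $5,291.48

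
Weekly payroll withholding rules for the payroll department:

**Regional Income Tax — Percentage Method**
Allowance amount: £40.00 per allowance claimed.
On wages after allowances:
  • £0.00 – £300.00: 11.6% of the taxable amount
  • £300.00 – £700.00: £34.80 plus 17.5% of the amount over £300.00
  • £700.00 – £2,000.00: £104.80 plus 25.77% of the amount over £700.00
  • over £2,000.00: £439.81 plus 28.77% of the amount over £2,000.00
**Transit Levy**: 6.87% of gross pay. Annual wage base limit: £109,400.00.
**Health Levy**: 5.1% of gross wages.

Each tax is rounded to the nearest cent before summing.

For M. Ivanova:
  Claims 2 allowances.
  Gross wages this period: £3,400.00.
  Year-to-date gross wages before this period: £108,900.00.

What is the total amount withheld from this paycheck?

Regional Income Tax: taxable = £3,400.00 − 2×£40.00 = £3,320.00
  £439.81 + 28.77% × (£3,320.00 − £2,000.00) = £439.81 + 28.77% × £1,320.00 = £819.57
Transit Levy: cap £109,400.00 − YTD £108,900.00 = £500.00 subject; 6.87% × £500.00 = £34.35
Health Levy: 5.1% × £3,400.00 = £173.40
Total: £819.57 + £34.35 + £173.40 = £1,027.32

£1,027.32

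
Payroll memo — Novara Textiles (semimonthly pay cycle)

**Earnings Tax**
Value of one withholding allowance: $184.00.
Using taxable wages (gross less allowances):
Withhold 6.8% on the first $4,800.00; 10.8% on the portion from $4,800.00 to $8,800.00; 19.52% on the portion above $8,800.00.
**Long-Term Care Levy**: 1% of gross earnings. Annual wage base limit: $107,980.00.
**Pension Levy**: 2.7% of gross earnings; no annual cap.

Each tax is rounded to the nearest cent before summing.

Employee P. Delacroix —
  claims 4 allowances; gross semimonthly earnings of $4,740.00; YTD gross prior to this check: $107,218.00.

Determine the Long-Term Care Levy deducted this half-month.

$7.62

Long-Term Care Levy: cap $107,980.00 − YTD $107,218.00 = $762.00 subject; 1% × $762.00 = $7.62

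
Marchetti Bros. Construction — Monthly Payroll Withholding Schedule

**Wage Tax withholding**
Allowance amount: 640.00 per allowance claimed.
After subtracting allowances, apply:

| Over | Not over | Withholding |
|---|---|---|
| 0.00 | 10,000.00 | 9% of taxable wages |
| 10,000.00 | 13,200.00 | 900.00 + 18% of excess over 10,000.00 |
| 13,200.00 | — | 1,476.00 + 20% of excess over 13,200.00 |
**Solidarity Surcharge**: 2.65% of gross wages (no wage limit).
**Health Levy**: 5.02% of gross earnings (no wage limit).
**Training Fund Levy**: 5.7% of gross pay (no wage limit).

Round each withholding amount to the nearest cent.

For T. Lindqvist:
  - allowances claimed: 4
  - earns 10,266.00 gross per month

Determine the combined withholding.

2,066.10

Wage Tax: taxable = 10,266.00 − 4×640.00 = 7,706.00
  9% × 7,706.00 = 693.54
Solidarity Surcharge: 2.65% × 10,266.00 = 272.05
Health Levy: 5.02% × 10,266.00 = 515.35
Training Fund Levy: 5.7% × 10,266.00 = 585.16
Total: 693.54 + 272.05 + 515.35 + 585.16 = 2,066.10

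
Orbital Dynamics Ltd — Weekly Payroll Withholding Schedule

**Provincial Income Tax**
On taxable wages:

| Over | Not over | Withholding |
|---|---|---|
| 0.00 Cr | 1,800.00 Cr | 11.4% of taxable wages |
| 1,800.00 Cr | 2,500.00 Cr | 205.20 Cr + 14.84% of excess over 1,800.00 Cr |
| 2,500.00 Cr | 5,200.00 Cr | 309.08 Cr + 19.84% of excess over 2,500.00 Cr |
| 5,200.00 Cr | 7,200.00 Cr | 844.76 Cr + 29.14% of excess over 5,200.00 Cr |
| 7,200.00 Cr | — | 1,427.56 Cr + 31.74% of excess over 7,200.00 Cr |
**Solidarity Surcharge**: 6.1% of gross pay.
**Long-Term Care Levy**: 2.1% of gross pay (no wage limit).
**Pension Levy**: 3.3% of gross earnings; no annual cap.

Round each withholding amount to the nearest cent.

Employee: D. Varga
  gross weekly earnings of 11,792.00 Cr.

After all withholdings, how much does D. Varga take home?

7,550.86 Cr

Provincial Income Tax: taxable = 11,792.00 Cr
  1,427.56 Cr + 31.74% × (11,792.00 Cr − 7,200.00 Cr) = 1,427.56 Cr + 31.74% × 4,592.00 Cr = 2,885.06 Cr
Solidarity Surcharge: 6.1% × 11,792.00 Cr = 719.31 Cr
Long-Term Care Levy: 2.1% × 11,792.00 Cr = 247.63 Cr
Pension Levy: 3.3% × 11,792.00 Cr = 389.14 Cr
Total withheld: 2,885.06 Cr + 719.31 Cr + 247.63 Cr + 389.14 Cr = 4,241.14 Cr
Net pay: 11,792.00 Cr − 4,241.14 Cr = 7,550.86 Cr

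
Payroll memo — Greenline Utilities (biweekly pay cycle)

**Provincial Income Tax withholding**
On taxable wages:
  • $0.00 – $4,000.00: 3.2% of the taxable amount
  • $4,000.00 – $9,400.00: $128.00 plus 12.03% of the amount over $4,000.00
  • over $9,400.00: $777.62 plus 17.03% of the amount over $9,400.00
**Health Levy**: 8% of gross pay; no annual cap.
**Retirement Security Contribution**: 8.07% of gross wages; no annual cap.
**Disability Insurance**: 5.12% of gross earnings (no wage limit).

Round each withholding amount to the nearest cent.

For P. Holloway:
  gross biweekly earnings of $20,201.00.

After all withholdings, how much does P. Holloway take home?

Provincial Income Tax: taxable = $20,201.00
  $777.62 + 17.03% × ($20,201.00 − $9,400.00) = $777.62 + 17.03% × $10,801.00 = $2,617.03
Health Levy: 8% × $20,201.00 = $1,616.08
Retirement Security Contribution: 8.07% × $20,201.00 = $1,630.22
Disability Insurance: 5.12% × $20,201.00 = $1,034.29
Total withheld: $2,617.03 + $1,616.08 + $1,630.22 + $1,034.29 = $6,897.62
Net pay: $20,201.00 − $6,897.62 = $13,303.38

$13,303.38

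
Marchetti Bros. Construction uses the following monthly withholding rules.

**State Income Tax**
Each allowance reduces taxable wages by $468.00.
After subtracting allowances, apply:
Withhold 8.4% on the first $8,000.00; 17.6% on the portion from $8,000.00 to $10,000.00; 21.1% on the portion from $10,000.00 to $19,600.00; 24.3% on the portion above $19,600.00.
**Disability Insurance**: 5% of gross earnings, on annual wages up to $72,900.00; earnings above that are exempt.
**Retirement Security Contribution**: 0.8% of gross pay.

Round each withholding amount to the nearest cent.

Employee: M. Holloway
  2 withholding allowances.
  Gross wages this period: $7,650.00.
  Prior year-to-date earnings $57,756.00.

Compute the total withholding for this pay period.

$1,007.68

State Income Tax: taxable = $7,650.00 − 2×$468.00 = $6,714.00
  8.4% × $6,714.00 = $563.98
Disability Insurance: 5% × $7,650.00 = $382.50
Retirement Security Contribution: 0.8% × $7,650.00 = $61.20
Total: $563.98 + $382.50 + $61.20 = $1,007.68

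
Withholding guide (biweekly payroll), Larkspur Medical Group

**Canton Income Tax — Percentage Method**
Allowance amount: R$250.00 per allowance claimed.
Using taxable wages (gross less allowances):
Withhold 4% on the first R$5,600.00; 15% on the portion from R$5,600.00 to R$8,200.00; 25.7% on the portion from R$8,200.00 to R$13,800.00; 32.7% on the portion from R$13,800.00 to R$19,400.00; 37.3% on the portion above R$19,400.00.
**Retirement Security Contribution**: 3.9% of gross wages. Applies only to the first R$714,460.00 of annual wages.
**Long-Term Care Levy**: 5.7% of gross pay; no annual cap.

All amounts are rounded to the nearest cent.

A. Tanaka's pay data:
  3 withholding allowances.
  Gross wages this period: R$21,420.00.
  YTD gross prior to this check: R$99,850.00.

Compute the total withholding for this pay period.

Canton Income Tax: taxable = R$21,420.00 − 3×R$250.00 = R$20,670.00
  R$3,884.40 + 37.3% × (R$20,670.00 − R$19,400.00) = R$3,884.40 + 37.3% × R$1,270.00 = R$4,358.11
Retirement Security Contribution: 3.9% × R$21,420.00 = R$835.38
Long-Term Care Levy: 5.7% × R$21,420.00 = R$1,220.94
Total: R$4,358.11 + R$835.38 + R$1,220.94 = R$6,414.43

R$6,414.43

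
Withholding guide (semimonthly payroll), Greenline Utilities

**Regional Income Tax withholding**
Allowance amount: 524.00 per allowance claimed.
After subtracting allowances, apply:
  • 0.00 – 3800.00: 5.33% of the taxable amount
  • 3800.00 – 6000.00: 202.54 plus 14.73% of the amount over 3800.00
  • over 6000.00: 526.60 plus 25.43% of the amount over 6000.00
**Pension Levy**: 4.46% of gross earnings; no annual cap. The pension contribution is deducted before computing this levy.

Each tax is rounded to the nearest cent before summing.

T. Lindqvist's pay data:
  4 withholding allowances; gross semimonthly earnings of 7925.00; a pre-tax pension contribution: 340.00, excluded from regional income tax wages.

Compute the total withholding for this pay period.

789.62

Regional Income Tax: taxable = 7925.00 − 340.00 − 4×524.00 = 5489.00
  202.54 + 14.73% × (5489.00 − 3800.00) = 202.54 + 14.73% × 1689.00 = 451.33
Pension Levy: 4.46% × 7585.00 = 338.29
Total: 451.33 + 338.29 = 789.62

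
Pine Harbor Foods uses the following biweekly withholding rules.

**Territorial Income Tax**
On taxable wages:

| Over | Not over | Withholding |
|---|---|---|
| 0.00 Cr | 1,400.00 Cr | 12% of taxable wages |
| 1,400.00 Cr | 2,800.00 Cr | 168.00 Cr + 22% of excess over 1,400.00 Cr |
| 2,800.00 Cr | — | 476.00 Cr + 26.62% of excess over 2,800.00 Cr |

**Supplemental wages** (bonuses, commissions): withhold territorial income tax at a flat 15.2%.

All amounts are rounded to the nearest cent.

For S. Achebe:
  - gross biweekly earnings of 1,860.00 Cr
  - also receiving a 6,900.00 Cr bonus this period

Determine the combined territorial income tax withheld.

Territorial Income Tax: taxable = 1,860.00 Cr
  168.00 Cr + 22% × (1,860.00 Cr − 1,400.00 Cr) = 168.00 Cr + 22% × 460.00 Cr = 269.20 Cr
Supplemental (15.2% flat on bonus): 15.2% × 6,900.00 Cr = 1,048.80 Cr
Total territorial income tax: 269.20 Cr + 1,048.80 Cr = 1,318.00 Cr

1,318.00 Cr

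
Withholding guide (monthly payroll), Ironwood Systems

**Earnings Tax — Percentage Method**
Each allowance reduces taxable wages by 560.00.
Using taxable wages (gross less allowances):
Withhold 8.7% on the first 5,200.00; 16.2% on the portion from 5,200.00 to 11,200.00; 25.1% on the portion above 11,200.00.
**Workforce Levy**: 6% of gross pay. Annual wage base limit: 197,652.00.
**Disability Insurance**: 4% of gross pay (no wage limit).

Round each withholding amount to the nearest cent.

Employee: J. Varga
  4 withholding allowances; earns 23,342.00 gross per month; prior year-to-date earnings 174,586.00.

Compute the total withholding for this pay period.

Earnings Tax: taxable = 23,342.00 − 4×560.00 = 21,102.00
  1,424.40 + 25.1% × (21,102.00 − 11,200.00) = 1,424.40 + 25.1% × 9,902.00 = 3,909.80
Workforce Levy: cap 197,652.00 − YTD 174,586.00 = 23,066.00 subject; 6% × 23,066.00 = 1,383.96
Disability Insurance: 4% × 23,342.00 = 933.68
Total: 3,909.80 + 1,383.96 + 933.68 = 6,227.44

6,227.44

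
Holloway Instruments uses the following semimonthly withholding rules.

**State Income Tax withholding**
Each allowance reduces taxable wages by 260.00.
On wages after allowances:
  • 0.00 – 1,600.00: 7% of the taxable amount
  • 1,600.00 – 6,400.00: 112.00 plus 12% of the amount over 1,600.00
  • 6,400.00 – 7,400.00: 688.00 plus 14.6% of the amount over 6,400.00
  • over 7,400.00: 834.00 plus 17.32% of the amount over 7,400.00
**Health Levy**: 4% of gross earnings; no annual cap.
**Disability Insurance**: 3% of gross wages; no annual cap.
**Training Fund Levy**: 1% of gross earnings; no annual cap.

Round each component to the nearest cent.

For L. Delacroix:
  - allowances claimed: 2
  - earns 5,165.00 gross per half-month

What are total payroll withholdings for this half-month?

890.60

State Income Tax: taxable = 5,165.00 − 2×260.00 = 4,645.00
  112.00 + 12% × (4,645.00 − 1,600.00) = 112.00 + 12% × 3,045.00 = 477.40
Health Levy: 4% × 5,165.00 = 206.60
Disability Insurance: 3% × 5,165.00 = 154.95
Training Fund Levy: 1% × 5,165.00 = 51.65
Total: 477.40 + 206.60 + 154.95 + 51.65 = 890.60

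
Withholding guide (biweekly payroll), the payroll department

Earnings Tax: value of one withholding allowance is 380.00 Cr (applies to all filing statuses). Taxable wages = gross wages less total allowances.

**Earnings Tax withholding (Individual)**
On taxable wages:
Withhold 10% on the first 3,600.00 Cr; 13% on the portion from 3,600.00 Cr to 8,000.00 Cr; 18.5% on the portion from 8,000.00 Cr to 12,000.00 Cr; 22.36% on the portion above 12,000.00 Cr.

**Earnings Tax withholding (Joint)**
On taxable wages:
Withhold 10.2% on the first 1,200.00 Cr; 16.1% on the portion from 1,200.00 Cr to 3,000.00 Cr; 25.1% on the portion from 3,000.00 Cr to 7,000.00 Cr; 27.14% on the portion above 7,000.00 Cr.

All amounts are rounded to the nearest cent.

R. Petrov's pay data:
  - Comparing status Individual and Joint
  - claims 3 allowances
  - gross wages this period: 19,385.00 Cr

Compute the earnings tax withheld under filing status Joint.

4,468.09 Cr

Earnings Tax (Joint): taxable = 19,385.00 Cr − 3×380.00 Cr = 18,245.00 Cr
  1,416.20 Cr + 27.14% × (18,245.00 Cr − 7,000.00 Cr) = 1,416.20 Cr + 27.14% × 11,245.00 Cr = 4,468.09 Cr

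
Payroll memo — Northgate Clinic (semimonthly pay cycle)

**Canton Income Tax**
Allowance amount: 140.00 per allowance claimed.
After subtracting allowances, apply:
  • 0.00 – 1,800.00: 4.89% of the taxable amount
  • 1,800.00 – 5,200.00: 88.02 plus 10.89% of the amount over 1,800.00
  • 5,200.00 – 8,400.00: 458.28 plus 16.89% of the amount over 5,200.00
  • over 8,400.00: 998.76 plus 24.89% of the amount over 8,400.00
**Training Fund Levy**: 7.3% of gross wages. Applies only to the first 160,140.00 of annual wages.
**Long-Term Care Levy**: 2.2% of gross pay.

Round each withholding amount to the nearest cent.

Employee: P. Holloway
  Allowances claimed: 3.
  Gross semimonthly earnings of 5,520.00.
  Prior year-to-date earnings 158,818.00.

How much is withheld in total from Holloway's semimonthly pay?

665.34

Canton Income Tax: taxable = 5,520.00 − 3×140.00 = 5,100.00
  88.02 + 10.89% × (5,100.00 − 1,800.00) = 88.02 + 10.89% × 3,300.00 = 447.39
Training Fund Levy: cap 160,140.00 − YTD 158,818.00 = 1,322.00 subject; 7.3% × 1,322.00 = 96.51
Long-Term Care Levy: 2.2% × 5,520.00 = 121.44
Total: 447.39 + 96.51 + 121.44 = 665.34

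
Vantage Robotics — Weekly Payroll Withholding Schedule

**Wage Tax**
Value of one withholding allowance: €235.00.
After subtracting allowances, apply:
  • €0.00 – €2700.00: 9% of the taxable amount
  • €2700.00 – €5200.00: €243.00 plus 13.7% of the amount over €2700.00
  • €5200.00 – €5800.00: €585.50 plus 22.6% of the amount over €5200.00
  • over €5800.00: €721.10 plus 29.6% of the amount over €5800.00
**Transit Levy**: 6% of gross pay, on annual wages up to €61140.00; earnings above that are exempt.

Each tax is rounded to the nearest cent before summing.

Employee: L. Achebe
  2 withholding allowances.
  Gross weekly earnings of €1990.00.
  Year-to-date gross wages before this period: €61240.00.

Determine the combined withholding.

€136.80

Wage Tax: taxable = €1990.00 − 2×€235.00 = €1520.00
  9% × €1520.00 = €136.80
Transit Levy: YTD €61240.00 ≥ cap €61140.00 → €0.00
Total: €136.80 + €0.00 = €136.80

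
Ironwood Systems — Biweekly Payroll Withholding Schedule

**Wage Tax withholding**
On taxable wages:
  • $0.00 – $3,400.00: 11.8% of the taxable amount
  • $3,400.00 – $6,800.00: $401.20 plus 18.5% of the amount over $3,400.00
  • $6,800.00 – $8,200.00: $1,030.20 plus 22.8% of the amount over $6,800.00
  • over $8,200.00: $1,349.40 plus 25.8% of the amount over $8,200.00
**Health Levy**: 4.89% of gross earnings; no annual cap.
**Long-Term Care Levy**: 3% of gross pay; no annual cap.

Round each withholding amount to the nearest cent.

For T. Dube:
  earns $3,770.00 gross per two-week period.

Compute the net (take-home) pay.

$3,002.90

Wage Tax: taxable = $3,770.00
  $401.20 + 18.5% × ($3,770.00 − $3,400.00) = $401.20 + 18.5% × $370.00 = $469.65
Health Levy: 4.89% × $3,770.00 = $184.35
Long-Term Care Levy: 3% × $3,770.00 = $113.10
Total withheld: $469.65 + $184.35 + $113.10 = $767.10
Net pay: $3,770.00 − $767.10 = $3,002.90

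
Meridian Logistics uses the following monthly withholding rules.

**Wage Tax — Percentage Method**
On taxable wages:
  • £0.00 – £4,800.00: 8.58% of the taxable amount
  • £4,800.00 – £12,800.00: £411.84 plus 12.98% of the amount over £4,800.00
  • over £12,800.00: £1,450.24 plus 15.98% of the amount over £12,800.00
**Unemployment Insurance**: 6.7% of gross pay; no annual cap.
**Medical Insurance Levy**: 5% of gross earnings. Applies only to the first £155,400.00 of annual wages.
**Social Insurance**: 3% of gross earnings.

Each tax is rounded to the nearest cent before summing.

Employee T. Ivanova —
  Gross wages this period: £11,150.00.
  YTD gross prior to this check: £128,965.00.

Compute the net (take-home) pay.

£8,274.88

Wage Tax: taxable = £11,150.00
  £411.84 + 12.98% × (£11,150.00 − £4,800.00) = £411.84 + 12.98% × £6,350.00 = £1,236.07
Unemployment Insurance: 6.7% × £11,150.00 = £747.05
Medical Insurance Levy: 5% × £11,150.00 = £557.50
Social Insurance: 3% × £11,150.00 = £334.50
Total withheld: £1,236.07 + £747.05 + £557.50 + £334.50 = £2,875.12
Net pay: £11,150.00 − £2,875.12 = £8,274.88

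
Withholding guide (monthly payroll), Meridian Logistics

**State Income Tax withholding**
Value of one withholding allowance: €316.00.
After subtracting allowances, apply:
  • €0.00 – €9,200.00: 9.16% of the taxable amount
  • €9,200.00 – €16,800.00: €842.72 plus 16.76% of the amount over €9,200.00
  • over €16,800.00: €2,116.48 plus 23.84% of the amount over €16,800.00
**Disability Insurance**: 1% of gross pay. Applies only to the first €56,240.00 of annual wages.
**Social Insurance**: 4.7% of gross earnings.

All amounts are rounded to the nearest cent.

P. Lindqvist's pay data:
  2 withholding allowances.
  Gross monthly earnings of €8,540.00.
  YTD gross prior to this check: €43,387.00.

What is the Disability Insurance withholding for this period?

Disability Insurance: 1% × €8,540.00 = €85.40

€85.40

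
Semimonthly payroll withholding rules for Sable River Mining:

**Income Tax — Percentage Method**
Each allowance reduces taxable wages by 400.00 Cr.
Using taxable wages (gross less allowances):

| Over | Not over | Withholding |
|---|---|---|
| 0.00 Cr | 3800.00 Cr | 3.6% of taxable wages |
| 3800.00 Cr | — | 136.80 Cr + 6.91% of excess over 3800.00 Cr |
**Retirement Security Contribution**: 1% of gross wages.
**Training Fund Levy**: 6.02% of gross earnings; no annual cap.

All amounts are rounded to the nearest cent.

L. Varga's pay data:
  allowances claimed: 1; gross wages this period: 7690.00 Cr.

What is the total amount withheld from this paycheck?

917.80 Cr

Income Tax: taxable = 7690.00 Cr − 1×400.00 Cr = 7290.00 Cr
  136.80 Cr + 6.91% × (7290.00 Cr − 3800.00 Cr) = 136.80 Cr + 6.91% × 3490.00 Cr = 377.96 Cr
Retirement Security Contribution: 1% × 7690.00 Cr = 76.90 Cr
Training Fund Levy: 6.02% × 7690.00 Cr = 462.94 Cr
Total: 377.96 Cr + 76.90 Cr + 462.94 Cr = 917.80 Cr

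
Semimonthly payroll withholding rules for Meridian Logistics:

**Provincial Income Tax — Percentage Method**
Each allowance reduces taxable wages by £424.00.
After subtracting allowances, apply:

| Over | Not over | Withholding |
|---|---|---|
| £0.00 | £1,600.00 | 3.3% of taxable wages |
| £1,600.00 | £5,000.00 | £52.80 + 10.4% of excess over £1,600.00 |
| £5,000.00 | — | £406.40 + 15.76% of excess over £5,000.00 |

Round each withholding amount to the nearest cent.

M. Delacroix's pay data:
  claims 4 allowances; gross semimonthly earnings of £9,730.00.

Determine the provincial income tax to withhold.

£884.56

Provincial Income Tax: taxable = £9,730.00 − 4×£424.00 = £8,034.00
  £406.40 + 15.76% × (£8,034.00 − £5,000.00) = £406.40 + 15.76% × £3,034.00 = £884.56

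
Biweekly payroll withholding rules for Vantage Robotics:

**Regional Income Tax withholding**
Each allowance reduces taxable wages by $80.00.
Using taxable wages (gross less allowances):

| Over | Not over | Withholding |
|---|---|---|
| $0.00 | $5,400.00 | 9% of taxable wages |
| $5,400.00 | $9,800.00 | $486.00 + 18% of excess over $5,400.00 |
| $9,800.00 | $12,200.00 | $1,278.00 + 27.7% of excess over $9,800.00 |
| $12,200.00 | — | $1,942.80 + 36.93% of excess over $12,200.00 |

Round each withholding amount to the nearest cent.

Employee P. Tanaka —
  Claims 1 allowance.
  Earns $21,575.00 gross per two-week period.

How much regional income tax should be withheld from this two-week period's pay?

$5,375.44

Regional Income Tax: taxable = $21,575.00 − 1×$80.00 = $21,495.00
  $1,942.80 + 36.93% × ($21,495.00 − $12,200.00) = $1,942.80 + 36.93% × $9,295.00 = $5,375.44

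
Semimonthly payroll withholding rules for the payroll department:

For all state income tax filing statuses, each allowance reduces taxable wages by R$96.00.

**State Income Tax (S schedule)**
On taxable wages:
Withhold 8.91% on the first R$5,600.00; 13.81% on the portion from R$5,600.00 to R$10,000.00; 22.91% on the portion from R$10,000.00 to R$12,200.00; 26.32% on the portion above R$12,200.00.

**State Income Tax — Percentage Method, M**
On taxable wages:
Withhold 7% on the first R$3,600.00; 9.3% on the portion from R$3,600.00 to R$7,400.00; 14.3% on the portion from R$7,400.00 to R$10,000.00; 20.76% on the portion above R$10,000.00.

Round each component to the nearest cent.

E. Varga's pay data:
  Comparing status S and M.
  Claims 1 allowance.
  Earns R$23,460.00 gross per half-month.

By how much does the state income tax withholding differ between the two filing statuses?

State Income Tax (S): taxable = R$23,460.00 − 1×R$96.00 = R$23,364.00
  R$1,610.62 + 26.32% × (R$23,364.00 − R$12,200.00) = R$1,610.62 + 26.32% × R$11,164.00 = R$4,548.98
State Income Tax (M): taxable = R$23,460.00 − 1×R$96.00 = R$23,364.00
  R$977.20 + 20.76% × (R$23,364.00 − R$10,000.00) = R$977.20 + 20.76% × R$13,364.00 = R$3,751.57
Difference: |R$4,548.98 − R$3,751.57| = R$797.41 (higher under S)

R$797.41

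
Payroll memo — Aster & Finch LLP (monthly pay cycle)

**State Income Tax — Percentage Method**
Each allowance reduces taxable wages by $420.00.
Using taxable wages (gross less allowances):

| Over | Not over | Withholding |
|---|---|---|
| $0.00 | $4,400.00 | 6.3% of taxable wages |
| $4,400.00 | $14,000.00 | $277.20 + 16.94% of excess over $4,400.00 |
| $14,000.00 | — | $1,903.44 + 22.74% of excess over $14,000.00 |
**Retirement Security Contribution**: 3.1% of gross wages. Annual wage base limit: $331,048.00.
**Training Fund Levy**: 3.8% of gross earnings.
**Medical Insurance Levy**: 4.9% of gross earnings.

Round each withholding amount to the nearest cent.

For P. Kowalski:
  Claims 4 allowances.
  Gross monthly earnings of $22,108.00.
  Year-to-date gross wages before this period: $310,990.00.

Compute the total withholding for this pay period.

$5,910.36

State Income Tax: taxable = $22,108.00 − 4×$420.00 = $20,428.00
  $1,903.44 + 22.74% × ($20,428.00 − $14,000.00) = $1,903.44 + 22.74% × $6,428.00 = $3,365.17
Retirement Security Contribution: cap $331,048.00 − YTD $310,990.00 = $20,058.00 subject; 3.1% × $20,058.00 = $621.80
Training Fund Levy: 3.8% × $22,108.00 = $840.10
Medical Insurance Levy: 4.9% × $22,108.00 = $1,083.29
Total: $3,365.17 + $621.80 + $840.10 + $1,083.29 = $5,910.36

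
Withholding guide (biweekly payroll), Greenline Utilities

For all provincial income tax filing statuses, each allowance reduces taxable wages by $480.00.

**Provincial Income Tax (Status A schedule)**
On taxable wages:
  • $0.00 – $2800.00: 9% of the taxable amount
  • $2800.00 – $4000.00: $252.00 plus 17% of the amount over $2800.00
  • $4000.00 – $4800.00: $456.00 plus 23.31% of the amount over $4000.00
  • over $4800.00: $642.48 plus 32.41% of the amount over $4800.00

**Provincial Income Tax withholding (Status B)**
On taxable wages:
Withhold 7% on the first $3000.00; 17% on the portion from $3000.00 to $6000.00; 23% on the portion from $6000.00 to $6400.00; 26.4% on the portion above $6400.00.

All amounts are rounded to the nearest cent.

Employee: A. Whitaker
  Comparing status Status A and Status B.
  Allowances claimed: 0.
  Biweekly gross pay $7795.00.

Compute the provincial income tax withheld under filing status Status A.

Provincial Income Tax (Status A): taxable = $7795.00
  $642.48 + 32.41% × ($7795.00 − $4800.00) = $642.48 + 32.41% × $2995.00 = $1613.16

$1613.16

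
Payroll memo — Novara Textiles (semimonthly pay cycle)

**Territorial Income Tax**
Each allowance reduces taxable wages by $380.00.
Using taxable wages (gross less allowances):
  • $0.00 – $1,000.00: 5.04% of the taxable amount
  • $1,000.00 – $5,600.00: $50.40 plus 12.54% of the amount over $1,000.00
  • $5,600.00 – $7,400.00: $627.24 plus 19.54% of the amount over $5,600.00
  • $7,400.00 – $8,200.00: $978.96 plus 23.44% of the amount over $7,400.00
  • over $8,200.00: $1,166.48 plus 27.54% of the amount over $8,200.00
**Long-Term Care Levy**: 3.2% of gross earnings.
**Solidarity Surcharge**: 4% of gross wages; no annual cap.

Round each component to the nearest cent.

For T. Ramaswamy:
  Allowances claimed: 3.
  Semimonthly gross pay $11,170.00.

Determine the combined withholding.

Territorial Income Tax: taxable = $11,170.00 − 3×$380.00 = $10,030.00
  $1,166.48 + 27.54% × ($10,030.00 − $8,200.00) = $1,166.48 + 27.54% × $1,830.00 = $1,670.46
Long-Term Care Levy: 3.2% × $11,170.00 = $357.44
Solidarity Surcharge: 4% × $11,170.00 = $446.80
Total: $1,670.46 + $357.44 + $446.80 = $2,474.70

$2,474.70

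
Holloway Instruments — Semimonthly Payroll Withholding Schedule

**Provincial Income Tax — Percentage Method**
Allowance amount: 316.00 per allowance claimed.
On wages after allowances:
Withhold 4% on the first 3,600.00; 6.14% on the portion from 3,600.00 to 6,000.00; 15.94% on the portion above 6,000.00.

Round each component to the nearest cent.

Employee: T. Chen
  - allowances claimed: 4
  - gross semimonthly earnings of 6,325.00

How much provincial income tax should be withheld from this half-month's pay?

Provincial Income Tax: taxable = 6,325.00 − 4×316.00 = 5,061.00
  144.00 + 6.14% × (5,061.00 − 3,600.00) = 144.00 + 6.14% × 1,461.00 = 233.71

233.71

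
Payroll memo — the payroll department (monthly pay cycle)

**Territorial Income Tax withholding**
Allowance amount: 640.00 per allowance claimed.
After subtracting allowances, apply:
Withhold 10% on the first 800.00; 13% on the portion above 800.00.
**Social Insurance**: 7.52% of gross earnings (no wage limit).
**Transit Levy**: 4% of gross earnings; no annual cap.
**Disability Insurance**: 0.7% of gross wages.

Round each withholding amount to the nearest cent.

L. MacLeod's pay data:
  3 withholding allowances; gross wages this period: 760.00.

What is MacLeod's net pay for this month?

Territorial Income Tax: taxable = 760.00 − 3×640.00 = -1160.00
  Taxable ≤ 0 → 0.00
Social Insurance: 7.52% × 760.00 = 57.15
Transit Levy: 4% × 760.00 = 30.40
Disability Insurance: 0.7% × 760.00 = 5.32
Total withheld: 0.00 + 57.15 + 30.40 + 5.32 = 92.87
Net pay: 760.00 − 92.87 = 667.13

667.13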